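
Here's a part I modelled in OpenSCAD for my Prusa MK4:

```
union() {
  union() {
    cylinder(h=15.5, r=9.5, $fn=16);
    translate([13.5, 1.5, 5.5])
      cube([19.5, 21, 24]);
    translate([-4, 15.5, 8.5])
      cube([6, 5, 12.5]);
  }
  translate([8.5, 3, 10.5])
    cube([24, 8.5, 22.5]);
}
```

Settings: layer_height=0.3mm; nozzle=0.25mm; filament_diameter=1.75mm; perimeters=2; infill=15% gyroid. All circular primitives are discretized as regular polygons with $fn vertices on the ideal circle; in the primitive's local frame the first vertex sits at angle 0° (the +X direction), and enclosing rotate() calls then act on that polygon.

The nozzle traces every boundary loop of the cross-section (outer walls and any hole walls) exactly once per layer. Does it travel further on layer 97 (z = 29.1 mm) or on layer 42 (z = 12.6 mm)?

layer 42 (z = 12.6 mm)

Layer 97 (z = 29.1): the cylinder does not reach this height (z outside [0, 15.5]); the cube at (13.5, 1.5) (footprint 19.5×21) is included at this height (perimeter 81.00 mm); the cube at (-4, 15.5) is absent (z outside [8.5, 21]); Merging all regions: only the 19.5×21 cube at (13.5, 1.5) is present, so the union is just that shape — boundary = 81.00 mm; the cube at (8.5, 3) (footprint 24×8.5) is included at this height (perimeter 65.00 mm); Combining (union): the regions partially overlap (shared area 161.50 mm²), so the edge portions inside another operand are dropped and the merged outline is re-measured after clipping — boundary = 91.00 mm. So its perimeter = 91.00 mm. Layer 42 (z = 12.6): the r=9.5 cylinder contributes a regular 16-gon of circumradius 9.5 (perimeter = 2·16·9.500·sin(180°/16) = 59.31 mm); the cube at (13.5, 1.5) is present — its section is the full 19.5×21 rectangle (perimeter 81.00 mm); the 6×5 cube at (-4, 15.5) contributes its full rectangle (perimeter 22.00 mm); Taking the union: the 3 present regions are separate (no shared area or edge), so areas and boundary lengths simply add and each stays a separate island — boundary = 162.31 mm; the cube at (8.5, 3) is present — its section is the full 24×8.5 rectangle (perimeter 65.00 mm); Taking the union: the regions partially overlap (shared area 161.77 mm²), so the edge portions inside another operand are dropped and the merged outline is re-measured after clipping — boundary = 169.71 mm. So its perimeter = 169.71 mm. Layer 42 is larger (169.71 vs 91.00 mm).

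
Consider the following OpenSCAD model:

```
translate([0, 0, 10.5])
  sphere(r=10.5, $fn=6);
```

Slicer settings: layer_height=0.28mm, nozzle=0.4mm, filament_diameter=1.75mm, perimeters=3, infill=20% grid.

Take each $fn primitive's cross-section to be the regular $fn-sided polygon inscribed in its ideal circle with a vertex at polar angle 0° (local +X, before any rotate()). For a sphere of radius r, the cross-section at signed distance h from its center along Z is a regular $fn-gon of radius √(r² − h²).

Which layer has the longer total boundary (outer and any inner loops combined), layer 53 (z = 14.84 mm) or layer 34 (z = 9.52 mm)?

layer 34 (z = 9.52 mm)

Layer 53 (z = 14.84): the r=10.5 sphere contributes a regular 6-gon of circumradius √(10.5²−4.34²) = 9.561 (perimeter = 2·6·9.561·sin(180°/6) = 57.37 mm). So its perimeter = 57.37 mm. Layer 34 (z = 9.52): the r=10.5 sphere contributes a regular 6-gon of circumradius √(10.5²−0.98²) = 10.454 (perimeter = 2·6·10.454·sin(180°/6) = 62.72 mm). So its perimeter = 62.72 mm. Layer 34 is larger (62.72 vs 57.37 mm).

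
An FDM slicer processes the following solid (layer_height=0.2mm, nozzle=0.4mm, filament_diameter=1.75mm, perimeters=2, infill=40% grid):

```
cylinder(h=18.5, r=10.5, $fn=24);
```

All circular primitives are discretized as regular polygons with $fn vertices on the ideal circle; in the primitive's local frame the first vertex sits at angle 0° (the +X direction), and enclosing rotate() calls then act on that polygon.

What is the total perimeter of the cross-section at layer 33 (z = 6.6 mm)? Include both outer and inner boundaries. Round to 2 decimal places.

65.79 mm

At z = 6.6 mm: the r=10.5 cylinder gives a regular 24-gon of circumradius 10.5 (constant along its height) (perimeter = 2·24·10.500·sin(180°/24) = 65.79 mm). Overall, the cross-section is a single solid region. Total boundary length (outer) = 65.79 mm.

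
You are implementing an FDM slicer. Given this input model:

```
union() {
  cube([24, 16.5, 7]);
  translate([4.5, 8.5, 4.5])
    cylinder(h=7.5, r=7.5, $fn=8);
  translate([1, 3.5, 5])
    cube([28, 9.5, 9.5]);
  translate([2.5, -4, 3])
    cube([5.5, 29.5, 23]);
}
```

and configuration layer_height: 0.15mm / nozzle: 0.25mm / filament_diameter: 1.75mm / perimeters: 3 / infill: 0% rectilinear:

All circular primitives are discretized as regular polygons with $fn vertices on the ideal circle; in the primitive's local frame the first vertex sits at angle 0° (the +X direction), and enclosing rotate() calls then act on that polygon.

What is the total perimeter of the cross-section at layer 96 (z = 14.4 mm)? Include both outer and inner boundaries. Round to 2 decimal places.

115.00 mm

At z = 14.4 mm: the cube does not reach this height (z outside [0, 7]); the cylinder at (4.5, 8.5) is not intersected at this z (z outside [4.5, 12]); the 28×9.5 cube at (1, 3.5) contributes its full rectangle (perimeter 75.00 mm); the 5.5×29.5 cube at (2.5, -4) contributes its full rectangle (perimeter 70.00 mm); Merging all regions: the regions partially overlap (shared area 52.25 mm²), so the edge portions inside another operand are dropped and the merged outline is re-measured after clipping — boundary = 115.00 mm. Overall, the cross-section is a single solid region. Total boundary length (outer) = 115.00 mm.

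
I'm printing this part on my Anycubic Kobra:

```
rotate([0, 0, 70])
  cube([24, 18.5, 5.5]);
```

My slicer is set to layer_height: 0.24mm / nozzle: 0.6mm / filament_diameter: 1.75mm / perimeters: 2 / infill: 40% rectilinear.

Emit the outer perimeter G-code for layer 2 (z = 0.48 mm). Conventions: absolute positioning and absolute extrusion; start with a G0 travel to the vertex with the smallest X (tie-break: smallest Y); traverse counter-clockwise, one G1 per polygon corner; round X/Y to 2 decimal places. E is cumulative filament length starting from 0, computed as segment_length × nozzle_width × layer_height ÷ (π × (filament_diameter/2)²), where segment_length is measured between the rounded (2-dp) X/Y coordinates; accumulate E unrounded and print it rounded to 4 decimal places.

G0 X-17.38 Y6.33 Z0.48
G1 X0.00 Y0.00 E1.1074
G1 X8.21 Y22.55 E2.5441
G1 X-9.18 Y28.88 E3.6520
G1 X-17.38 Y6.33 E5.0885

At z = 0.48 mm: the 24×18.5 cube contributes its full rectangle; (whole slice rotated 70° about Z — lengths, areas and connectivity unchanged). The outline is a single polygon with 4 vertices. Extrusion per mm of travel: 0.6 × 0.24 / (π × 0.875²) = 0.059868. Accumulating E over each segment gives final E = 5.0885.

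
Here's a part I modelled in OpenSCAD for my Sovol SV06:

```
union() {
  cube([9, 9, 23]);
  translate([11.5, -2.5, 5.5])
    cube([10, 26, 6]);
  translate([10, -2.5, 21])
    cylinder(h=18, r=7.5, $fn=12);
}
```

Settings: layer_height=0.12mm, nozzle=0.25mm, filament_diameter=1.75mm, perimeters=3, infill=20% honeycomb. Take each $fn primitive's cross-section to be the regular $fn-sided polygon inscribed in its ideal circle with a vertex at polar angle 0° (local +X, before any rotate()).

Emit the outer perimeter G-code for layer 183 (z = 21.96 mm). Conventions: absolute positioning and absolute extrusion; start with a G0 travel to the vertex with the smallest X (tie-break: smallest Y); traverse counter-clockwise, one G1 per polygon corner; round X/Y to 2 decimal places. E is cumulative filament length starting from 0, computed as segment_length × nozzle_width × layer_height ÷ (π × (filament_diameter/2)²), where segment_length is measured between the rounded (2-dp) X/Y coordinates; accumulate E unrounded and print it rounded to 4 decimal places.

At z = 21.96 mm: the cube (footprint 9×9) is included at this height; the cube at (11.5, -2.5) is absent (z outside [5.5, 11.5]); the cylinder at (10, -2.5): section is a regular 12-gon, circumradius r=7.5; Taking the union: the regions partially overlap (shared area 19.41 mm²), so overlapping operands fuse into one piece — 1 connected region. The outline is a single polygon with 15 vertices. Extrusion per mm of travel: 0.25 × 0.12 / (π × 0.875²) = 0.012473. Accumulating E over each segment gives final E = 0.7985.

G0 X0.00 Y0.00 Z21.96
G1 X3.17 Y0.00 E0.0395
G1 X2.50 Y-2.50 E0.0718
G1 X3.50 Y-6.25 E0.1202
G1 X6.25 Y-9.00 E0.1687
G1 X10.00 Y-10.00 E0.2171
G1 X13.75 Y-9.00 E0.2655
G1 X16.50 Y-6.25 E0.3141
G1 X17.50 Y-2.50 E0.3625
G1 X16.50 Y1.25 E0.4109
G1 X13.75 Y4.00 E0.4594
G1 X10.00 Y5.00 E0.5078
G1 X9.00 Y4.73 E0.5207
G1 X9.00 Y9.00 E0.5740
G1 X0.00 Y9.00 E0.6862
G1 X0.00 Y0.00 E0.7985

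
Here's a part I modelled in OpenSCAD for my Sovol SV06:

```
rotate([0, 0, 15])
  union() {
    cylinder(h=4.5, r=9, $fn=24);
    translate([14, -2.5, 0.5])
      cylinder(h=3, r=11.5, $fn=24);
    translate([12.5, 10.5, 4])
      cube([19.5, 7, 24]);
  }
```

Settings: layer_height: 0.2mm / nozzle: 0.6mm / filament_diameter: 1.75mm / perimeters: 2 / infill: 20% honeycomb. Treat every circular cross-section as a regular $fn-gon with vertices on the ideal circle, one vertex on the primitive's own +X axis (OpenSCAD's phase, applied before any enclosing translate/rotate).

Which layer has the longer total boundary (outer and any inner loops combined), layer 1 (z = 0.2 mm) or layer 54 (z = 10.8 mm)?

layer 1 (z = 0.2 mm)

Layer 1 (z = 0.2): the r=9 cylinder contributes a regular 24-gon of circumradius 9 (perimeter = 2·24·9.000·sin(180°/24) = 56.39 mm); the cylinder at (14, -2.5) is not intersected at this z (z outside [0.5, 3.5]); the cube at (12.5, 10.5) is absent (z outside [4, 28]); Merging all regions: only the r=9 cylinder is present, so the union is just that shape — boundary = 56.39 mm; (rotated 15° about Z; rotation is an isometry so areas/perimeters/island counts are preserved). So its perimeter = 56.39 mm. Layer 54 (z = 10.8): the cylinder is not intersected at this z (z outside [0, 4.5]); the cylinder at (14, -2.5) is not intersected at this z (z outside [0.5, 3.5]); the 19.5×7 cube at (12.5, 10.5) contributes its full rectangle (perimeter 53.00 mm); Merging all regions: only the 19.5×7 cube at (12.5, 10.5) is present, so the union is just that shape — boundary = 53.00 mm; (whole slice rotated 15° about Z — lengths, areas and connectivity unchanged). So its perimeter = 53.00 mm. Layer 1 is larger (56.39 vs 53.00 mm).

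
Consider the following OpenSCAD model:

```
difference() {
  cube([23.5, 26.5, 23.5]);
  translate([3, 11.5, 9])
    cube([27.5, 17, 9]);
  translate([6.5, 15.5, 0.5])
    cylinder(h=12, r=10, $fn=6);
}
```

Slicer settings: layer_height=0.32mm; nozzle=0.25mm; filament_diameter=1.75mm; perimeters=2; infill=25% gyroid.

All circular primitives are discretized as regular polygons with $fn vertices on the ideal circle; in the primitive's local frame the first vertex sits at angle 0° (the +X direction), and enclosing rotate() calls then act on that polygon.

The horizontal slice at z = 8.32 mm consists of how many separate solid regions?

1

At z = 8.32 mm: the cube (footprint 23.5×26.5) is included at this height; the cube at (3, 11.5) is not intersected at this z (z outside [9, 18]); the cylinder at (6.5, 15.5): section is a regular 6-gon, circumradius r=10; Taking the first minus the rest: starting from the 23.5×26.5 cube, the r=10 cylinder at (6.5, 15.5) partially overlaps it — only the 238.59 mm² overlap (of its 259.81 mm²) is removed, clipping the outline — 1 connected region. The result has 1 disconnected region.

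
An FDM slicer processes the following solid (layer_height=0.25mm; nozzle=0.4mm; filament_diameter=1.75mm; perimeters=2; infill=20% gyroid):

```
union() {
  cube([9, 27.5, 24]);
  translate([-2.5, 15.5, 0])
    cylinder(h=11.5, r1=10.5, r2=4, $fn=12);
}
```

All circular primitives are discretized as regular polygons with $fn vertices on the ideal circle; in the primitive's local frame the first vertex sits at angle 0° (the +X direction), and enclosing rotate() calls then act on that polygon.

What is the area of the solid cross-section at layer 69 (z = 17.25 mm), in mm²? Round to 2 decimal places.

247.50 mm²

At z = 17.25 mm: the cube is present — its section is the full 9×27.5 rectangle (area 247.50 mm²); the cone at (-2.5, 15.5) is not intersected at this z (z outside [0, 11.5]); Merging all regions: only the 9×27.5 cube is present, so the union is just that shape — area = 247.50 mm². Overall, the cross-section is a single solid region. Net area = 247.50 mm².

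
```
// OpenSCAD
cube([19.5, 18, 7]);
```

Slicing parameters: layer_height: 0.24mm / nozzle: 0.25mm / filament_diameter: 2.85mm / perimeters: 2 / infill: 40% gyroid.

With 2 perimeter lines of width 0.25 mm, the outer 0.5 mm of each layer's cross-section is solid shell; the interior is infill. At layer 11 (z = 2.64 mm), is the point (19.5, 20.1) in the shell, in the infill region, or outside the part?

At z = 2.64 mm: the cube (footprint 19.5×18) is included at this height. Overall, the cross-section is a single solid region. The nearest boundary edge runs (19.50, 0.00)→(19.50, 18.00); distance from the point to it = 2.10 mm. The point is not inside any of the regions above, so it lies outside the cross-section (2.10 mm from the nearest boundary).

outside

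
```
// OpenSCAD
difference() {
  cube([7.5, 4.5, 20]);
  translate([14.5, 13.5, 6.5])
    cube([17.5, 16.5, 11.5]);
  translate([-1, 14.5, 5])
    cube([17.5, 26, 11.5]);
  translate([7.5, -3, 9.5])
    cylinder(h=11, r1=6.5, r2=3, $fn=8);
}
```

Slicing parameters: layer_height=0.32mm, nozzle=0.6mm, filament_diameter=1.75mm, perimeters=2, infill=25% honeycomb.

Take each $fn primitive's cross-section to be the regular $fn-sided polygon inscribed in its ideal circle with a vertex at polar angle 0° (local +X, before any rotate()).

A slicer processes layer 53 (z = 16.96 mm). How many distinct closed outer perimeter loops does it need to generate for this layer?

At z = 16.96 mm: the 7.5×4.5 cube contributes its full rectangle; the cube at (14.5, 13.5) is present — its section is the full 17.5×16.5 rectangle; the cube at (-1, 14.5) is absent (z outside [5, 16.5]); the cone at (7.5, -3) contributes a regular 8-gon of circumradius 4.126 (interpolated between r1=6.5 and r2=3 at t=0.678); Subtracting the remaining from the first: starting from the 7.5×4.5 cube, the 17.5×16.5 cube at (14.5, 13.5) misses the remaining region (no effect); the cone at (7.5, -3) partially overlaps it — only the 1.53 mm² overlap (of its 48.16 mm²) is removed, clipping the outline — 1 connected region. The result has 1 disconnected region.

1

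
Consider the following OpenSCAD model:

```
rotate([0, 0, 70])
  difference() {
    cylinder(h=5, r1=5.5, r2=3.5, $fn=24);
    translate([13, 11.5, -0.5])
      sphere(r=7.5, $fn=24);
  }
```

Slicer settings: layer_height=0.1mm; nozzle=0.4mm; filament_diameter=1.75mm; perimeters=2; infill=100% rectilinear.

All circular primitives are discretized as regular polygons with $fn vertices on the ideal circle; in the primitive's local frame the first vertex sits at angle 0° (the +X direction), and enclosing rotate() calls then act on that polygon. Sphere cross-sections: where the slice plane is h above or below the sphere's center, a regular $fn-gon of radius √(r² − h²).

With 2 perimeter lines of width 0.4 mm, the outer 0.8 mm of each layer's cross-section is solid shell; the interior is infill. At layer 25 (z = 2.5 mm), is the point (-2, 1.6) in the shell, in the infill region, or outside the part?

infill

At z = 2.5 mm: the cone contributes a regular 24-gon of circumradius 4.500 (interpolated between r1=5.5 and r2=3.5 at t=0.500); the r=7.5 sphere at (13, 11.5) slices to a regular 24-gon of circumradius 6.874 (√(r²−h²) with h=3 from center); After the difference (first − rest): starting from the cone, the r=7.5 sphere at (13, 11.5) misses the remaining region (no effect) — 1 connected region; (rotated 70° about Z; rotation is an isometry so areas/perimeters/island counts are preserved). Overall, the cross-section is a single solid region. Undo the 70° rotation: the query point maps to (0.819, 2.427) in the un-rotated model frame. The nearest boundary edge runs (1.16, 4.35)→(2.25, 3.90); distance from the point to it = 1.91 mm. The point is inside the cross-section and 1.91 mm from the nearest boundary — more than the 0.8 mm shell width (2 × 0.4), so it's in the infill interior.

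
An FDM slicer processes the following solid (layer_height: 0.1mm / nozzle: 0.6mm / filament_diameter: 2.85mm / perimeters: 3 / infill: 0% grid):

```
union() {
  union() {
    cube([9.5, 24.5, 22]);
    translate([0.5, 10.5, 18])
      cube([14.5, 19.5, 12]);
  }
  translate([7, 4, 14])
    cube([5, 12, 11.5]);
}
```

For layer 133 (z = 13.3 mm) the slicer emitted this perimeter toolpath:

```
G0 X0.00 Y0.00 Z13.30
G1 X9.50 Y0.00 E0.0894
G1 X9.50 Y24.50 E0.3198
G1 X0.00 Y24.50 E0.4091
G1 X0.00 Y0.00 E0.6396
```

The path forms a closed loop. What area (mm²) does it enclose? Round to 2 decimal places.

Apply the shoelace formula to the sequence of (X, Y) vertices; enclosed area = 232.75 mm².

232.75 mm²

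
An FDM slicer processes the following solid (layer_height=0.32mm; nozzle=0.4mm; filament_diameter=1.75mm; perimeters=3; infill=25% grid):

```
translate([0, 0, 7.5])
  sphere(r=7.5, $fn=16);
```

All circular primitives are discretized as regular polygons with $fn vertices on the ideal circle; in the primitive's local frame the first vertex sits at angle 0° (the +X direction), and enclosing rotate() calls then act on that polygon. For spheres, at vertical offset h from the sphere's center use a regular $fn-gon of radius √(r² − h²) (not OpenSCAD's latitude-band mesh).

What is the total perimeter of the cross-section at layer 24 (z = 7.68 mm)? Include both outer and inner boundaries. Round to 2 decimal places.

46.81 mm

At z = 7.68 mm: the r=7.5 sphere contributes a regular 16-gon of circumradius √(7.5²−0.18²) = 7.498 (perimeter = 2·16·7.498·sin(180°/16) = 46.81 mm). Overall, the cross-section is a single solid region. Total boundary length (outer) = 46.81 mm.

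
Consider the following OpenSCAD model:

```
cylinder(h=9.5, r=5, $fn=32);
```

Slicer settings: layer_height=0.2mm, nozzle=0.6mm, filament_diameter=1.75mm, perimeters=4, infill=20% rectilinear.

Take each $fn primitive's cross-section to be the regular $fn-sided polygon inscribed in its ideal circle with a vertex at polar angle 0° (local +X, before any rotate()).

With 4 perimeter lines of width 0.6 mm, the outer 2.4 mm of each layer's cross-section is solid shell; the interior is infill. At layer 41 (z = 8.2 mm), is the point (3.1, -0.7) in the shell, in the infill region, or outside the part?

At z = 8.2 mm: the cylinder: section is a regular 32-gon, circumradius r=5. Overall, the cross-section is a single solid region. The nearest boundary edge runs (4.62, -1.91)→(4.90, -0.98); distance from the point to it = 1.81 mm. The point is inside the cross-section, 1.81 mm from the nearest boundary — within the 2.4 mm shell band (4 × 0.6).

shell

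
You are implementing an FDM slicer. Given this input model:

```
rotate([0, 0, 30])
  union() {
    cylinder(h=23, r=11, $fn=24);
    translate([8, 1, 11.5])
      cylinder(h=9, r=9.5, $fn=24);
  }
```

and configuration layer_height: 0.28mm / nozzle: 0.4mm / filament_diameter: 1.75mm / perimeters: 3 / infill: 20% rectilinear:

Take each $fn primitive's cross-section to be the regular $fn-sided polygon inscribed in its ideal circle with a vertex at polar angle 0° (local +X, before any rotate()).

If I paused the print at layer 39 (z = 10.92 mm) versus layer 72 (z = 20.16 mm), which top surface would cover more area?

Layer 39 (z = 10.92): the r=11 cylinder gives a regular 24-gon of circumradius 11 (constant along its height) (area = (24/2)·11.000²·sin(360°/24) = 375.81 mm²); the cylinder at (8, 1) does not reach this height (z outside [11.5, 20.5]); Taking the union: only the r=11 cylinder is present, so the union is just that shape — area = 375.81 mm²; (rotated 30° about Z; rotation is an isometry so areas/perimeters/island counts are preserved). So its area = 375.81 mm². Layer 72 (z = 20.16): the cylinder: section is a regular 24-gon, circumradius r=11 (area = (24/2)·11.000²·sin(360°/24) = 375.81 mm²); the cylinder at (8, 1): section is a regular 24-gon, circumradius r=9.5 (area = (24/2)·9.500²·sin(360°/24) = 280.30 mm²); Merging all regions: the regions partially overlap — summed areas 656.11 mm² minus the doubly-counted overlap 165.08 mm² gives 491.02 mm² — area = 491.02 mm²; (rotated 30° about Z; rotation is an isometry so areas/perimeters/island counts are preserved). So its area = 491.02 mm². Layer 72 is larger (491.02 vs 375.81 mm²).

layer 72 (z = 20.16 mm)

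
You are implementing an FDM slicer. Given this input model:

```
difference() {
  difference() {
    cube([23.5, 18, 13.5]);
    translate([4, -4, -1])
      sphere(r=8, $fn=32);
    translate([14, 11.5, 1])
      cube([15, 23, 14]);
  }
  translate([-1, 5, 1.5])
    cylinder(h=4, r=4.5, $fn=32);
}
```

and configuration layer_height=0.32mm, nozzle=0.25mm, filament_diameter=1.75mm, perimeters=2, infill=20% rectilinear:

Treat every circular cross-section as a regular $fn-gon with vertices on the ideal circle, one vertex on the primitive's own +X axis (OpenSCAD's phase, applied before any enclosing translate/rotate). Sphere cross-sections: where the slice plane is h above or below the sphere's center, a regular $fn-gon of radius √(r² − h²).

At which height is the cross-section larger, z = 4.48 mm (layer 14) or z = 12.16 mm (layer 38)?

Layer 14 (z = 4.48): the cube is present — its section is the full 23.5×18 rectangle (area 423.00 mm²); the r=8 sphere at (4, -4) contributes a regular 32-gon of circumradius √(8²−5.48²) = 5.828 (area = (32/2)·5.828²·sin(360°/32) = 106.03 mm²); the cube at (14, 11.5) is present — its section is the full 15×23 rectangle (area 345.00 mm²); Subtracting the remaining from the first: starting from the 23.5×18 cube (423.00 mm²), the r=8 sphere at (4, -4) partially overlaps it — only the 10.51 mm² overlap (of its 106.03 mm²) is removed, clipping the outline; the 15×23 cube at (14, 11.5) partially overlaps it — only the 61.75 mm² overlap (of its 345.00 mm²) is removed, clipping the outline — area = 350.74 mm²; the cylinder at (-1, 5): section is a regular 32-gon, circumradius r=4.5 (area = (32/2)·4.500²·sin(360°/32) = 63.21 mm²); Taking the first minus the rest: starting from the result so far (350.74 mm²), the r=4.5 cylinder at (-1, 5) partially overlaps it — only the 22.71 mm² overlap (of its 63.21 mm²) is removed, clipping the outline — area = 328.04 mm². So its area = 328.04 mm². Layer 38 (z = 12.16): the cube is present — its section is the full 23.5×18 rectangle (area 423.00 mm²); the sphere at (4, -4) does not reach this height (|z−center|=13.160 > r=8); the cube at (14, 11.5) is present — its section is the full 15×23 rectangle (area 345.00 mm²); After the difference (first − rest): starting from the 23.5×18 cube (423.00 mm²), the 15×23 cube at (14, 11.5) partially overlaps it — only the 61.75 mm² overlap (of its 345.00 mm²) is removed, clipping the outline — area = 361.25 mm²; the cylinder at (-1, 5) is not intersected at this z (z outside [1.5, 5.5]); After the difference (first − rest): none of the subtracted shapes is present at this height, so the result so far is unchanged — area = 361.25 mm². So its area = 361.25 mm². Layer 38 is larger (361.25 vs 328.04 mm²).

layer 38 (z = 12.16 mm)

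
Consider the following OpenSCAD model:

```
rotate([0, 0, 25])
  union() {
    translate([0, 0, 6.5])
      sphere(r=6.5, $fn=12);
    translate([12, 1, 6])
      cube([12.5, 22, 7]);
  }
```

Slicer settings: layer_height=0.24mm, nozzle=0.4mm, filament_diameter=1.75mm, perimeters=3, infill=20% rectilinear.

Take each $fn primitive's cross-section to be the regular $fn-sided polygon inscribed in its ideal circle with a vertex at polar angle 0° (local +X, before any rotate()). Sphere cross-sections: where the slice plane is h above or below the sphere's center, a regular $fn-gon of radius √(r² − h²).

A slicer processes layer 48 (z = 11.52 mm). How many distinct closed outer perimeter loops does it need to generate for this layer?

At z = 11.52 mm: the sphere: section is a regular 12-gon, circumradius = √(r²−h²) = √(6.5²−5.02²) = 4.129; the cube at (12, 1) is present — its section is the full 12.5×22 rectangle; Merging all regions: the 2 present regions are separate (no shared area or edge), so areas and boundary lengths simply add and each stays a separate island — 2 connected regions; (whole slice rotated 25° about Z — lengths, areas and connectivity unchanged). The result has 2 disconnected regions.

2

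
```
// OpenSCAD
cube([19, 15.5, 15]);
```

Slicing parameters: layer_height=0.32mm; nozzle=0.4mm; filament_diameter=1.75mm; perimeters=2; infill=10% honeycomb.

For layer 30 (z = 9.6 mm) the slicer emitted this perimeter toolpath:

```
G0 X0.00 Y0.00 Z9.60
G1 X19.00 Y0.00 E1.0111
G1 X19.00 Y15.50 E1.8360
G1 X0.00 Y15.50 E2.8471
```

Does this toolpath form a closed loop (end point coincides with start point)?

no

Start point (G0): (0.00, 0.00). End point (last G1): the path does not return to the start — open.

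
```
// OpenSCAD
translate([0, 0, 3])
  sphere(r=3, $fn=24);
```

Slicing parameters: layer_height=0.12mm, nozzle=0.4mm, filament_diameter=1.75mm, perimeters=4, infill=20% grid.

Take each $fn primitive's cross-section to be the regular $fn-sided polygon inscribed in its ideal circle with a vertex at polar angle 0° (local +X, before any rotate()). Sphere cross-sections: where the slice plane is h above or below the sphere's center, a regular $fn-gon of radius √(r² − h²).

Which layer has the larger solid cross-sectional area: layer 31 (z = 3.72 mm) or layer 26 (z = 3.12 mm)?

Layer 31 (z = 3.72): the sphere: section is a regular 24-gon, circumradius = √(r²−h²) = √(3²−0.72²) = 2.912 (area = (24/2)·2.912²·sin(360°/24) = 26.34 mm²). So its area = 26.34 mm². Layer 26 (z = 3.12): the r=3 sphere slices to a regular 24-gon of circumradius 2.998 (√(r²−h²) with h=0.12 from center) (area = (24/2)·2.998²·sin(360°/24) = 27.91 mm²). So its area = 27.91 mm². Layer 26 is larger (27.91 vs 26.34 mm²).

layer 26 (z = 3.12 mm)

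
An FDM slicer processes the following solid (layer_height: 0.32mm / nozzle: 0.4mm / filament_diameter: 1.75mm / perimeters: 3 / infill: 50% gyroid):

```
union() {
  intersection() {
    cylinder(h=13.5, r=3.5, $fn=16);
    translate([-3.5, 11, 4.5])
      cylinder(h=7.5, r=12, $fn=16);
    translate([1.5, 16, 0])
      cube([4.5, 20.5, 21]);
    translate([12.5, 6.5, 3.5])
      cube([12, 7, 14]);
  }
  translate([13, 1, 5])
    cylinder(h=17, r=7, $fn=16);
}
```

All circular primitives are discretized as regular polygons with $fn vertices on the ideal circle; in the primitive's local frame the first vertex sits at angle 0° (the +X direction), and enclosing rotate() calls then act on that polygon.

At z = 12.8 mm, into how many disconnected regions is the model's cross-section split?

1

At z = 12.8 mm: the cylinder: section is a regular 16-gon, circumradius r=3.5; the cylinder at (-3.5, 11) is not intersected at this z (z outside [4.5, 12]); the cube at (1.5, 16) is present — its section is the full 4.5×20.5 rectangle; the cube at (12.5, 6.5) (footprint 12×7) is included at this height; Taking the intersection: at least one operand is absent at this height, so nothing remains; the cylinder at (13, 1): section is a regular 16-gon, circumradius r=7; Taking the union: only the r=7 cylinder at (13, 1) is present, so the union is just that shape — 1 connected region. The result has 1 disconnected region.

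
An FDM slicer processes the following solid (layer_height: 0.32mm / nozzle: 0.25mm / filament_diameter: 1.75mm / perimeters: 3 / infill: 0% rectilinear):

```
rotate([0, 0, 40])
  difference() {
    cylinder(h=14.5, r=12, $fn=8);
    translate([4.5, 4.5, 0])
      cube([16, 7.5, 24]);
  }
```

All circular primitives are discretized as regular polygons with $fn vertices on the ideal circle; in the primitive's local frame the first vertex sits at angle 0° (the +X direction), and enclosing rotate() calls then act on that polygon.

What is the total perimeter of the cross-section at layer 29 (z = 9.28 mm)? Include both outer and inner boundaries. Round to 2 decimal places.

At z = 9.28 mm: the cylinder: section is a regular 8-gon, circumradius r=12 (perimeter = 2·8·12.000·sin(180°/8) = 73.48 mm); the cube at (4.5, 4.5) (footprint 16×7.5) is included at this height (perimeter 47.00 mm); After the difference (first − rest): starting from the r=12 cylinder, the 16×7.5 cube at (4.5, 4.5) partially overlaps it — only the 22.46 mm² overlap (of its 120.00 mm²) is removed, clipping the outline — boundary = 76.12 mm; (rotated 40° about Z; rotation is an isometry so areas/perimeters/island counts are preserved). Overall, the cross-section is a single solid region. Total boundary length (outer) = 76.12 mm.

76.12 mm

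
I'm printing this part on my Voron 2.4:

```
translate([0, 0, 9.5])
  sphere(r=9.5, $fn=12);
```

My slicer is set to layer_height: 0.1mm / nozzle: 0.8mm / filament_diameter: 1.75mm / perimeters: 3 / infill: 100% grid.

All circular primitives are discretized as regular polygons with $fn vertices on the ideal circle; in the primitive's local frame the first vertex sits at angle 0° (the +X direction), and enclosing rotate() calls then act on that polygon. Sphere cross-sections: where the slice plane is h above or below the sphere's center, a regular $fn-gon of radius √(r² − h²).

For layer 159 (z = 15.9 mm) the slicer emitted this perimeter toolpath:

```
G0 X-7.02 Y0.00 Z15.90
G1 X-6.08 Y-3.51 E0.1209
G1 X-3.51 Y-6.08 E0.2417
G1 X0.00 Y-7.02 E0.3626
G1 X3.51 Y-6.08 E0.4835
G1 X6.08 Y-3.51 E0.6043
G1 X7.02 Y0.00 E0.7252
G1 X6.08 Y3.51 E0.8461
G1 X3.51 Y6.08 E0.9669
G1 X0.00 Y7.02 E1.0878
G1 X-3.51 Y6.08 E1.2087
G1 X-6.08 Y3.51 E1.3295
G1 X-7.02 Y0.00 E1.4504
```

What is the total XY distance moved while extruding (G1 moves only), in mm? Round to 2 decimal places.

Sum the Euclidean lengths of each G1 segment: total = 43.61 mm.

43.61 mm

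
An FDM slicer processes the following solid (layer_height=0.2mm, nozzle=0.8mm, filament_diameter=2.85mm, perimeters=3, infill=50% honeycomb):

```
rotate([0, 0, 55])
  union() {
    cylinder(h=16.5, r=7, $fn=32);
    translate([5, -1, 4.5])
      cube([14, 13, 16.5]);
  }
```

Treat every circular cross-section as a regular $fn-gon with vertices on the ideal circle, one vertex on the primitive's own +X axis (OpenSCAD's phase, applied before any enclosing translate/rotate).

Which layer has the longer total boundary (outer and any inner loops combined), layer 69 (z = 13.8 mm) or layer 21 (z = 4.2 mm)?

layer 69 (z = 13.8 mm)

Layer 69 (z = 13.8): the cylinder: section is a regular 32-gon, circumradius r=7 (perimeter = 2·32·7.000·sin(180°/32) = 43.91 mm); the 14×13 cube at (5, -1) contributes its full rectangle (perimeter 54.00 mm); Taking the union: the regions partially overlap (shared area 8.57 mm²), so the edge portions inside another operand are dropped and the merged outline is re-measured after clipping — boundary = 83.71 mm; (rotated 55° about Z; rotation is an isometry so areas/perimeters/island counts are preserved). So its perimeter = 83.71 mm. Layer 21 (z = 4.2): the r=7 cylinder contributes a regular 32-gon of circumradius 7 (perimeter = 2·32·7.000·sin(180°/32) = 43.91 mm); the cube at (5, -1) is absent (z outside [4.5, 21]); Combining (union): only the r=7 cylinder is present, so the union is just that shape — boundary = 43.91 mm; (rotated 55° about Z; rotation is an isometry so areas/perimeters/island counts are preserved). So its perimeter = 43.91 mm. Layer 69 is larger (83.71 vs 43.91 mm).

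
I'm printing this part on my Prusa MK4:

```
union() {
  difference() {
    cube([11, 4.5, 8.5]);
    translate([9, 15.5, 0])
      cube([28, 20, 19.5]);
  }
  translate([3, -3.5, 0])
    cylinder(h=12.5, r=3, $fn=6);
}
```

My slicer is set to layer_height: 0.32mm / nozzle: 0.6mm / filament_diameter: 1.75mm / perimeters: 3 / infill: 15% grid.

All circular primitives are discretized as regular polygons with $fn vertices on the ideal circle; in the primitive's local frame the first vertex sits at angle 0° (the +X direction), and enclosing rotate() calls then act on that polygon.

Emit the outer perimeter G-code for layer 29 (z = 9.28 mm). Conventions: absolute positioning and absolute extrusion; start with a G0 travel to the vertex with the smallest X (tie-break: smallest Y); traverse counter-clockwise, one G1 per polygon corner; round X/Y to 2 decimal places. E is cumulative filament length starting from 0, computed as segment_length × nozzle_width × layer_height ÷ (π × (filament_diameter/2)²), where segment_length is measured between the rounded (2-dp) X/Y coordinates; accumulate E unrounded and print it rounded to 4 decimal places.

At z = 9.28 mm: the cube is absent (z outside [0, 8.5]); the 28×20 cube at (9, 15.5) contributes its full rectangle; After the difference (first − rest): the first operand is absent here, so nothing remains; the cylinder at (3, -3.5): section is a regular 6-gon, circumradius r=3; Combining (union): only the r=3 cylinder at (3, -3.5) is present, so the union is just that shape — 1 connected region. The outline is a single polygon with 6 vertices. Extrusion per mm of travel: 0.6 × 0.32 / (π × 0.875²) = 0.079824. Accumulating E over each segment gives final E = 1.4374.

G0 X0.00 Y-3.50 Z9.28
G1 X1.50 Y-6.10 E0.2396
G1 X4.50 Y-6.10 E0.4791
G1 X6.00 Y-3.50 E0.7187
G1 X4.50 Y-0.90 E0.9583
G1 X1.50 Y-0.90 E1.1978
G1 X0.00 Y-3.50 E1.4374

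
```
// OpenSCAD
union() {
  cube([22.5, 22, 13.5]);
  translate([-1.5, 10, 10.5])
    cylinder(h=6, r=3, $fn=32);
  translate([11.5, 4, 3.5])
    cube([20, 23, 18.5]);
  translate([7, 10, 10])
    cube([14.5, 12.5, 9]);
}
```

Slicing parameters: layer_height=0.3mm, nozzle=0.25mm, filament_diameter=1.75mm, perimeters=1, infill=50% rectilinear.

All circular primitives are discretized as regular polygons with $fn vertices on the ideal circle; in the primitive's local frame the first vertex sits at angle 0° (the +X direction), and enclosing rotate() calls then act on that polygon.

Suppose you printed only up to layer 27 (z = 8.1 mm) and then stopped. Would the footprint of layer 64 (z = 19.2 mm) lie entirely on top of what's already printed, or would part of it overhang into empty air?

Compare the two slices. At z = 8.1: the cube (footprint 22.5×22) is included at this height (area 495.00 mm²); the cylinder at (-1.5, 10) does not reach this height (z outside [10.5, 16.5]); the cube at (11.5, 4) (footprint 20×23) is included at this height (area 460.00 mm²); the cube at (7, 10) is not intersected at this z (z outside [10, 19]); Combining (union): the regions partially overlap — summed areas 955.00 mm² minus the doubly-counted overlap 198.00 mm² gives 757.00 mm² — area = 757.00 mm². At z = 19.2: the cube is absent (z outside [0, 13.5]); the cylinder at (-1.5, 10) does not reach this height (z outside [10.5, 16.5]); the cube at (11.5, 4) is present — its section is the full 20×23 rectangle (area 460.00 mm²); the cube at (7, 10) does not reach this height (z outside [10, 19]); Merging all regions: only the 20×23 cube at (11.5, 4) is present, so the union is just that shape — area = 460.00 mm². Checking containment: the cross-section at z = 19.2 is a subset of the cross-section at z = 8.1.

entirely on top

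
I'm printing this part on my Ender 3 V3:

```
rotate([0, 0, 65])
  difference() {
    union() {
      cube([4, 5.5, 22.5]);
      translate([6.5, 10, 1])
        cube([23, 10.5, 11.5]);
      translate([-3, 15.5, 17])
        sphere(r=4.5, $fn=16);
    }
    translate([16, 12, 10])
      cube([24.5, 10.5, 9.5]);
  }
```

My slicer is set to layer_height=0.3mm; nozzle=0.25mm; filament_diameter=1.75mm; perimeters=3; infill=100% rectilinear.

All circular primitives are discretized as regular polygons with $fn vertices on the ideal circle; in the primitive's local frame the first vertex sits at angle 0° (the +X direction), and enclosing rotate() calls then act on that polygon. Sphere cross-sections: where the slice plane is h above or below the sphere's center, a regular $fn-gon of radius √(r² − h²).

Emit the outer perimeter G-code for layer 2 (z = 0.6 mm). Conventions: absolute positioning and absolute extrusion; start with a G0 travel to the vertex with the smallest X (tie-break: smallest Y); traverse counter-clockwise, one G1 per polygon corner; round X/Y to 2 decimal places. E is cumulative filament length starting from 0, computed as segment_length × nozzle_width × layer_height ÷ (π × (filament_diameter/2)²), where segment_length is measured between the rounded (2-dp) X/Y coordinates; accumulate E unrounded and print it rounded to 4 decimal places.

G0 X-4.98 Y2.32 Z0.60
G1 X0.00 Y0.00 E0.1713
G1 X1.69 Y3.63 E0.2962
G1 X-3.29 Y5.95 E0.4675
G1 X-4.98 Y2.32 E0.5923

At z = 0.6 mm: the 4×5.5 cube contributes its full rectangle; the cube at (6.5, 10) is not intersected at this z (z outside [1, 12.5]); the sphere at (-3, 15.5) is not intersected at this z (|z−center|=16.400 > r=4.5); Merging all regions: only the 4×5.5 cube is present, so the union is just that shape — 1 connected region; the cube at (16, 12) is absent (z outside [10, 19.5]); After the difference (first − rest): none of the subtracted shapes is present at this height, so the result so far is unchanged — 1 connected region; (rotated 65° about Z; rotation is an isometry so areas/perimeters/island counts are preserved). The outline is a single polygon with 4 vertices. Extrusion per mm of travel: 0.25 × 0.3 / (π × 0.875²) = 0.031181. Accumulating E over each segment gives final E = 0.5923.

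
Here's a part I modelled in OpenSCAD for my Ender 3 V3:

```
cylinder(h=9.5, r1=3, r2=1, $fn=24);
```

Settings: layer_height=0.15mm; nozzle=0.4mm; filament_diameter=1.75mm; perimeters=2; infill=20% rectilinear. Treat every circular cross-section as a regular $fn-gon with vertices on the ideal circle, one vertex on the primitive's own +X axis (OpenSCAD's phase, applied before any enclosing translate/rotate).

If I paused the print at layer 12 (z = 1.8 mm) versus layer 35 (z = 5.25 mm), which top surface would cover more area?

Layer 12 (z = 1.8): the cone contributes a regular 24-gon of circumradius 2.621 (interpolated between r1=3 and r2=1 at t=0.189) (area = (24/2)·2.621²·sin(360°/24) = 21.34 mm²). So its area = 21.34 mm². Layer 35 (z = 5.25): the cone contributes a regular 24-gon of circumradius 1.895 (interpolated between r1=3 and r2=1 at t=0.553) (area = (24/2)·1.895²·sin(360°/24) = 11.15 mm²). So its area = 11.15 mm². Layer 12 is larger (21.34 vs 11.15 mm²).

layer 12 (z = 1.8 mm)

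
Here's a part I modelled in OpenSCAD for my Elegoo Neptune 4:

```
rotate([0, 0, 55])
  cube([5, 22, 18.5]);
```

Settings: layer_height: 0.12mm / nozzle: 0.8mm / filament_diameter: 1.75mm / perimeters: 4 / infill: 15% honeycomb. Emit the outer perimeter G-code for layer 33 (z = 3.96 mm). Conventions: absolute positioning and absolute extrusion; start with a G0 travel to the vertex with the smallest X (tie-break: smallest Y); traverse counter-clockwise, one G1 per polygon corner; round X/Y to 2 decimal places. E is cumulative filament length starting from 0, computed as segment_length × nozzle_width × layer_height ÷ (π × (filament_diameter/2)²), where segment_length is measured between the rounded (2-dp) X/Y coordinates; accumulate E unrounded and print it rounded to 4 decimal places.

At z = 3.96 mm: the cube is present — its section is the full 5×22 rectangle; (whole slice rotated 55° about Z — lengths, areas and connectivity unchanged). The outline is a single polygon with 4 vertices. Extrusion per mm of travel: 0.8 × 0.12 / (π × 0.875²) = 0.039912. Accumulating E over each segment gives final E = 2.1550.

G0 X-18.02 Y12.62 Z3.96
G1 X0.00 Y0.00 E0.8781
G1 X2.87 Y4.10 E1.0778
G1 X-15.15 Y16.71 E1.9556
G1 X-18.02 Y12.62 E2.1550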